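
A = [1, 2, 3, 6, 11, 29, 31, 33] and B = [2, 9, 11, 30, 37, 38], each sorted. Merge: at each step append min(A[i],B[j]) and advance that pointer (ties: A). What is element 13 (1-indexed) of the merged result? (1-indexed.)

i=1 j=1: A[i]=1<=B[j]=2 take 1, i++
i=2 j=1: A[i]=2<=B[j]=2 take 2, i++
i=3 j=1: A[i]=3>B[j]=2 take 2, j++
i=3 j=2: A[i]=3<=B[j]=9 take 3, i++
i=4 j=2: A[i]=6<=B[j]=9 take 6, i++
i=5 j=2: A[i]=11>B[j]=9 take 9, j++
i=5 j=3: A[i]=11<=B[j]=11 take 11, i++
i=6 j=3: A[i]=29>B[j]=11 take 11, j++
i=6 j=4: A[i]=29<=B[j]=30 take 29, i++
i=7 j=4: A[i]=31>B[j]=30 take 30, j++
i=7 j=5: A[i]=31<=B[j]=37 take 31, i++
i=8 j=5: A[i]=33<=B[j]=37 take 33, i++
i=9 j=5: A done, take B[j]=37, j++
i=9 j=6: A done, take B[j]=38, j++

merged[13] = 37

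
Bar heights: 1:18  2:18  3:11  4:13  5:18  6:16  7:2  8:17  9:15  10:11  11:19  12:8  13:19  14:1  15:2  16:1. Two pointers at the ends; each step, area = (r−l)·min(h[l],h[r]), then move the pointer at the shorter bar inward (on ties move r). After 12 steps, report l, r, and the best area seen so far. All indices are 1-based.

l=10, r=13, best area=216

l=1 r=16: min(18,1)*15=15 best=15 *, r--
l=1 r=15: min(18,2)*14=28 best=28 *, r--
l=1 r=14: min(18,1)*13=13 best=28, r--
l=1 r=13: min(18,19)*12=216 best=216 *, l++
l=2 r=13: min(18,19)*11=198 best=216, l++
l=3 r=13: min(11,19)*10=110 best=216, l++
l=4 r=13: min(13,19)*9=117 best=216, l++
l=5 r=13: min(18,19)*8=144 best=216, l++
l=6 r=13: min(16,19)*7=112 best=216, l++
l=7 r=13: min(2,19)*6=12 best=216, l++
l=8 r=13: min(17,19)*5=85 best=216, l++
l=9 r=13: min(15,19)*4=60 best=216, l++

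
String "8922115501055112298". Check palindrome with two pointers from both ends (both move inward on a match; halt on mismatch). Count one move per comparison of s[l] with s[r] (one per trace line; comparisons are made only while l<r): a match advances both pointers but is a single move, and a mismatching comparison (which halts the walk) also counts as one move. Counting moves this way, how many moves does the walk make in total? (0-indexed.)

l=0 r=18: '8'=='8', l++,r--
l=1 r=17: '9'=='9', l++,r--
l=2 r=16: '2'=='2', l++,r--
l=3 r=15: '2'=='2', l++,r--
l=4 r=14: '1'=='1', l++,r--
l=5 r=13: '1'=='1', l++,r--
l=6 r=12: '5'=='5', l++,r--
l=7 r=11: '5'=='5', l++,r--
l=8 r=10: '0'=='0', l++,r--

9 moves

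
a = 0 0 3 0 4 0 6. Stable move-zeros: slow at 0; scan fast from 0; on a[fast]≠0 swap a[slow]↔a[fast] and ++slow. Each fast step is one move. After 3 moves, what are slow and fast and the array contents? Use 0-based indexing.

slow=0 fast=0: a[fast]=0, fast++
slow=0 fast=1: a[fast]=0, fast++
slow=0 fast=2: a[fast]=3≠0 swap→a[0]=3, slow++,fast++

slow=1, fast=3, a=[3, 0, 0, 0, 4, 0, 6]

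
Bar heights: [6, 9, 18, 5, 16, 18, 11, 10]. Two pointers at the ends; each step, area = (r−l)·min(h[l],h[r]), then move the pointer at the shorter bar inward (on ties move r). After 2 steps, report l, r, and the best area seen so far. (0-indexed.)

l=2, r=7, best area=54

[0,7] min(6,10)*7=42 best=42 * → l++
[1,7] min(9,10)*6=54 best=54 * → l++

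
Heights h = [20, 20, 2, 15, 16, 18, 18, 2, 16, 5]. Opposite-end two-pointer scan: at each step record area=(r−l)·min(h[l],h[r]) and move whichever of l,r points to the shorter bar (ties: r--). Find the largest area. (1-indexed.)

max area = 128

l=1 r=10: min(20,5)*9=45 best=45 *, r--
l=1 r=9: min(20,16)*8=128 best=128 *, r--
l=1 r=8: min(20,2)*7=14 best=128, r--
l=1 r=7: min(20,18)*6=108 best=128, r--
l=1 r=6: min(20,18)*5=90 best=128, r--
l=1 r=5: min(20,16)*4=64 best=128, r--
l=1 r=4: min(20,15)*3=45 best=128, r--
l=1 r=3: min(20,2)*2=4 best=128, r--
l=1 r=2: min(20,20)*1=20 best=128, r--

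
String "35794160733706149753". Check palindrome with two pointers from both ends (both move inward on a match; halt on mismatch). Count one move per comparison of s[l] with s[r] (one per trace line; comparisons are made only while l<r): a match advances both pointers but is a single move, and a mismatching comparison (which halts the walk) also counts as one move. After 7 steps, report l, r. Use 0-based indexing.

[0,19] '3'=='3' → l++,r--
[1,18] '5'=='5' → l++,r--
[2,17] '7'=='7' → l++,r--
[3,16] '9'=='9' → l++,r--
[4,15] '4'=='4' → l++,r--
[5,14] '1'=='1' → l++,r--
[6,13] '6'=='6' → l++,r--

l=7, r=12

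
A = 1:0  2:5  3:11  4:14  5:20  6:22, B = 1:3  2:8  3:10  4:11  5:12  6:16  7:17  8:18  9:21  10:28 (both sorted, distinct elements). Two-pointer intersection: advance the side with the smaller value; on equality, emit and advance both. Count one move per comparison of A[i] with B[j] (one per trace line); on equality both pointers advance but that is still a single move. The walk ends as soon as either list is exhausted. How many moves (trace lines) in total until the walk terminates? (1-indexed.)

14 moves

i=1 j=1: 0<3, i++
i=2 j=1: 5>3, j++
i=2 j=2: 5<8, i++
i=3 j=2: 11>8, j++
i=3 j=3: 11>10, j++
i=3 j=4: 11==11 emit, i++,j++
i=4 j=5: 14>12, j++
i=4 j=6: 14<16, i++
i=5 j=6: 20>16, j++
i=5 j=7: 20>17, j++
i=5 j=8: 20>18, j++
i=5 j=9: 20<21, i++
i=6 j=9: 22>21, j++
i=6 j=10: 22<28, i++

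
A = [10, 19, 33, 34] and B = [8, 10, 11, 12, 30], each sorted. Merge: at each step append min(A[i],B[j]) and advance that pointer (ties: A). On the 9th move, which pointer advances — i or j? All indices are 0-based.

i=0 j=0: A[i]=10>B[j]=8 take 8, j++
i=0 j=1: A[i]=10<=B[j]=10 take 10, i++
i=1 j=1: A[i]=19>B[j]=10 take 10, j++
i=1 j=2: A[i]=19>B[j]=11 take 11, j++
i=1 j=3: A[i]=19>B[j]=12 take 12, j++
i=1 j=4: A[i]=19<=B[j]=30 take 19, i++
i=2 j=4: A[i]=33>B[j]=30 take 30, j++
i=2 j=5: B done, take A[i]=33, i++
i=3 j=5: B done, take A[i]=34, i++

i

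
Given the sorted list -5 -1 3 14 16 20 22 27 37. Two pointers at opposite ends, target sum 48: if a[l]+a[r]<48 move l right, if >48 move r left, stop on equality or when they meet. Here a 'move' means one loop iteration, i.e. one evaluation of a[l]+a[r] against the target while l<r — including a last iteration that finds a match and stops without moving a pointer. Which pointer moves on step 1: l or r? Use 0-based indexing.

l=0 r=8: -5+37=32 <48, l++

l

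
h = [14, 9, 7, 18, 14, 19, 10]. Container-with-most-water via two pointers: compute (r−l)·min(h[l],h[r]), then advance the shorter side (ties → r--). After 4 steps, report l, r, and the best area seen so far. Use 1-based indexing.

[1,7] min(14,10)*6=60 best=60 * → r--
[1,6] min(14,19)*5=70 best=70 * → l++
[2,6] min(9,19)*4=36 best=70 → l++
[3,6] min(7,19)*3=21 best=70 → l++

l=4, r=6, best area=70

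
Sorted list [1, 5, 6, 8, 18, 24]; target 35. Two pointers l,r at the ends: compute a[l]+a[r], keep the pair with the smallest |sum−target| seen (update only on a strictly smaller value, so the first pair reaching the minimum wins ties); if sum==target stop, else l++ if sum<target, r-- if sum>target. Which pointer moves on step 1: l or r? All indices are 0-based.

l=0 r=5: 1+24=25 d=10 *, l++

l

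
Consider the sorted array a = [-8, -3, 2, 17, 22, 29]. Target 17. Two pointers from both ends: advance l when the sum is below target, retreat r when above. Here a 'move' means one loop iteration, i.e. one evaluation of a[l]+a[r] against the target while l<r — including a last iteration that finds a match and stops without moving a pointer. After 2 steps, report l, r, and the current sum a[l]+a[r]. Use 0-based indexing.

l=0 r=5: -8+29=21 >17, r--
l=0 r=4: -8+22=14 <17, l++

l=1, r=4, sum=19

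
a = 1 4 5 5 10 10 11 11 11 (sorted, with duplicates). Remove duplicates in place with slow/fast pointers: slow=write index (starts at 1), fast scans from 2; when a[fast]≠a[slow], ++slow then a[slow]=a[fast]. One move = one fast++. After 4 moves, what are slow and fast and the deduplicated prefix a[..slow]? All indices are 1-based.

slow=4, fast=6, prefix=[1, 4, 5, 10]

(s=1,f=2) a[fast]=4≠a[slow]=1 write a[2]=4 → slow++,fast++
(s=2,f=3) a[fast]=5≠a[slow]=4 write a[3]=5 → slow++,fast++
(s=3,f=4) a[fast]=5=a[slow] dup → fast++
(s=3,f=5) a[fast]=10≠a[slow]=5 write a[4]=10 → slow++,fast++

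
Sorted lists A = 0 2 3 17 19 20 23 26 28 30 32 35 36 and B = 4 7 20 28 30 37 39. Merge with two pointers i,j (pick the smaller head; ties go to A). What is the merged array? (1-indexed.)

[0, 2, 3, 4, 7, 17, 19, 20, 20, 23, 26, 28, 28, 30, 30, 32, 35, 36, 37, 39]

[i=1,j=1] A[i]=0<=B[j]=4 take 0 → i++
[i=2,j=1] A[i]=2<=B[j]=4 take 2 → i++
[i=3,j=1] A[i]=3<=B[j]=4 take 3 → i++
[i=4,j=1] A[i]=17>B[j]=4 take 4 → j++
[i=4,j=2] A[i]=17>B[j]=7 take 7 → j++
[i=4,j=3] A[i]=17<=B[j]=20 take 17 → i++
[i=5,j=3] A[i]=19<=B[j]=20 take 19 → i++
[i=6,j=3] A[i]=20<=B[j]=20 take 20 → i++
[i=7,j=3] A[i]=23>B[j]=20 take 20 → j++
[i=7,j=4] A[i]=23<=B[j]=28 take 23 → i++
[i=8,j=4] A[i]=26<=B[j]=28 take 26 → i++
[i=9,j=4] A[i]=28<=B[j]=28 take 28 → i++
[i=10,j=4] A[i]=30>B[j]=28 take 28 → j++
[i=10,j=5] A[i]=30<=B[j]=30 take 30 → i++
[i=11,j=5] A[i]=32>B[j]=30 take 30 → j++
[i=11,j=6] A[i]=32<=B[j]=37 take 32 → i++
[i=12,j=6] A[i]=35<=B[j]=37 take 35 → i++
[i=13,j=6] A[i]=36<=B[j]=37 take 36 → i++
[i=14,j=6] A done, take B[j]=37 → j++
[i=14,j=7] A done, take B[j]=39 → j++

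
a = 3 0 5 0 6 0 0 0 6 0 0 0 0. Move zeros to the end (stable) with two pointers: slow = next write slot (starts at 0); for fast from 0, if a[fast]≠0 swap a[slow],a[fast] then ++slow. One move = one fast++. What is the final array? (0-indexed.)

[3, 5, 6, 6, 0, 0, 0, 0, 0, 0, 0, 0, 0]

(s=0,f=0) a[fast]=3≠0 swap→a[0]=3 → slow++,fast++
(s=1,f=1) a[fast]=0 → fast++
(s=1,f=2) a[fast]=5≠0 swap→a[1]=5 → slow++,fast++
(s=2,f=3) a[fast]=0 → fast++
(s=2,f=4) a[fast]=6≠0 swap→a[2]=6 → slow++,fast++
(s=3,f=5) a[fast]=0 → fast++
(s=3,f=6) a[fast]=0 → fast++
(s=3,f=7) a[fast]=0 → fast++
(s=3,f=8) a[fast]=6≠0 swap→a[3]=6 → slow++,fast++
(s=4,f=9) a[fast]=0 → fast++
(s=4,f=10) a[fast]=0 → fast++
(s=4,f=11) a[fast]=0 → fast++
(s=4,f=12) a[fast]=0 → fast++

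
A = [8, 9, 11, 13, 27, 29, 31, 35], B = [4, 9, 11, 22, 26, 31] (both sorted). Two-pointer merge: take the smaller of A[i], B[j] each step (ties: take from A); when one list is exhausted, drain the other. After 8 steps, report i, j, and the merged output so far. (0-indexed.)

i=4, j=4, merged so far=[4, 8, 9, 9, 11, 11, 13, 22]

[i=0,j=0] A[i]=8>B[j]=4 take 4 → j++
[i=0,j=1] A[i]=8<=B[j]=9 take 8 → i++
[i=1,j=1] A[i]=9<=B[j]=9 take 9 → i++
[i=2,j=1] A[i]=11>B[j]=9 take 9 → j++
[i=2,j=2] A[i]=11<=B[j]=11 take 11 → i++
[i=3,j=2] A[i]=13>B[j]=11 take 11 → j++
[i=3,j=3] A[i]=13<=B[j]=22 take 13 → i++
[i=4,j=3] A[i]=27>B[j]=22 take 22 → j++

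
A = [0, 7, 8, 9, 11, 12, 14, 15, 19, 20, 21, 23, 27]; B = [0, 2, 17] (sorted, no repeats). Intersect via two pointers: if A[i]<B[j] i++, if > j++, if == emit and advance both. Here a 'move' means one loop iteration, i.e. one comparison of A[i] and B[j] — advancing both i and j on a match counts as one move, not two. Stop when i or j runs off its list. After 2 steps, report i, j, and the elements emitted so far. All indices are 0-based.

i=1, j=2, emitted=[0]

[i=0,j=0] 0==0 emit → i++,j++
[i=1,j=1] 7>2 → j++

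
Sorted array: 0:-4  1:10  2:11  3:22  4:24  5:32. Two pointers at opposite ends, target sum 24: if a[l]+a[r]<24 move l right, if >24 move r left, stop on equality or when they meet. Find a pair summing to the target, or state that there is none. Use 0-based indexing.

l=0 r=5: -4+32=28 >24, r--
l=0 r=4: -4+24=20 <24, l++
l=1 r=4: 10+24=34 >24, r--
l=1 r=3: 10+22=32 >24, r--
l=1 r=2: 10+11=21 <24, l++

no pair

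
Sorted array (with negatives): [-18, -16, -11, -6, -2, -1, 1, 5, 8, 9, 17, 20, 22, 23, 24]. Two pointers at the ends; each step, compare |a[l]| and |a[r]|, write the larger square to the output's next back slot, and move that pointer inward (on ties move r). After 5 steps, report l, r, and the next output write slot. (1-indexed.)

l=2, r=11, next write slot=10

[1,15] |-18|<=|24| out[15]=576 → r--
[1,14] |-18|<=|23| out[14]=529 → r--
[1,13] |-18|<=|22| out[13]=484 → r--
[1,12] |-18|<=|20| out[12]=400 → r--
[1,11] |-18|>|17| out[11]=324 → l++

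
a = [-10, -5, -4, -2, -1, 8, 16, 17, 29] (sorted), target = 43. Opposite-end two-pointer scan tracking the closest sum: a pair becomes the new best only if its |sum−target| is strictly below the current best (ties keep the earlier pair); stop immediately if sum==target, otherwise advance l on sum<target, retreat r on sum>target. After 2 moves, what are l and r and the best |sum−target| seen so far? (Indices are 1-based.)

l=3, r=9, best |Δ|=19

[1,9] -10+29=19 d=24 * → l++
[2,9] -5+29=24 d=19 * → l++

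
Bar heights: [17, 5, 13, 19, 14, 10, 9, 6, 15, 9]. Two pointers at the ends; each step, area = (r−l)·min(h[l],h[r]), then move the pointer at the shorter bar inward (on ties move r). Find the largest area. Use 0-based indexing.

max area = 120

l=0 r=9: min(17,9)*9=81 best=81 *, r--
l=0 r=8: min(17,15)*8=120 best=120 *, r--
l=0 r=7: min(17,6)*7=42 best=120, r--
l=0 r=6: min(17,9)*6=54 best=120, r--
l=0 r=5: min(17,10)*5=50 best=120, r--
l=0 r=4: min(17,14)*4=56 best=120, r--
l=0 r=3: min(17,19)*3=51 best=120, l++
l=1 r=3: min(5,19)*2=10 best=120, l++
l=2 r=3: min(13,19)*1=13 best=120, l++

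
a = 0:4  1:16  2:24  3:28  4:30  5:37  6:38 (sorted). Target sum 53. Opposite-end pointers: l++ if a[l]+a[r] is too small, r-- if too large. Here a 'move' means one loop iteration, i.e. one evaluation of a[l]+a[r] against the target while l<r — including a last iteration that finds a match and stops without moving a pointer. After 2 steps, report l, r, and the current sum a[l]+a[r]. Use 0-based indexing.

[0,6] 4+38=42 <53 → l++
[1,6] 16+38=54 >53 → r--

l=1, r=5, sum=53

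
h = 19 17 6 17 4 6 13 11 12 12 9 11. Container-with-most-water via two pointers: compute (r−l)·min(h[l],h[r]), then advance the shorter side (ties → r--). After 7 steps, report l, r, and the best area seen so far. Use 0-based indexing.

l=0, r=4, best area=121

l=0 r=11: min(19,11)*11=121 best=121 *, r--
l=0 r=10: min(19,9)*10=90 best=121, r--
l=0 r=9: min(19,12)*9=108 best=121, r--
l=0 r=8: min(19,12)*8=96 best=121, r--
l=0 r=7: min(19,11)*7=77 best=121, r--
l=0 r=6: min(19,13)*6=78 best=121, r--
l=0 r=5: min(19,6)*5=30 best=121, r--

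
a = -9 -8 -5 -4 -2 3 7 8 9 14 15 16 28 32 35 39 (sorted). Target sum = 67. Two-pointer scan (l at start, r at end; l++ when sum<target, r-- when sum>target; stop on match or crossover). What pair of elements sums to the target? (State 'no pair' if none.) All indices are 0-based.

l=0 r=15: -9+39=30 <67, l++
l=1 r=15: -8+39=31 <67, l++
l=2 r=15: -5+39=34 <67, l++
l=3 r=15: -4+39=35 <67, l++
l=4 r=15: -2+39=37 <67, l++
l=5 r=15: 3+39=42 <67, l++
l=6 r=15: 7+39=46 <67, l++
l=7 r=15: 8+39=47 <67, l++
l=8 r=15: 9+39=48 <67, l++
l=9 r=15: 14+39=53 <67, l++
l=10 r=15: 15+39=54 <67, l++
l=11 r=15: 16+39=55 <67, l++
l=12 r=15: 28+39=67, found

(28, 39)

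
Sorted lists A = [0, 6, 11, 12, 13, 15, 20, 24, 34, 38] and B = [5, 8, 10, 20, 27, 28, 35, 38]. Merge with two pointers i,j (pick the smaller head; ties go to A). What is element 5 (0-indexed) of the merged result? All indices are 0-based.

[i=0,j=0] A[i]=0<=B[j]=5 take 0 → i++
[i=1,j=0] A[i]=6>B[j]=5 take 5 → j++
[i=1,j=1] A[i]=6<=B[j]=8 take 6 → i++
[i=2,j=1] A[i]=11>B[j]=8 take 8 → j++
[i=2,j=2] A[i]=11>B[j]=10 take 10 → j++
[i=2,j=3] A[i]=11<=B[j]=20 take 11 → i++
[i=3,j=3] A[i]=12<=B[j]=20 take 12 → i++
[i=4,j=3] A[i]=13<=B[j]=20 take 13 → i++
[i=5,j=3] A[i]=15<=B[j]=20 take 15 → i++
[i=6,j=3] A[i]=20<=B[j]=20 take 20 → i++
[i=7,j=3] A[i]=24>B[j]=20 take 20 → j++
[i=7,j=4] A[i]=24<=B[j]=27 take 24 → i++
[i=8,j=4] A[i]=34>B[j]=27 take 27 → j++
[i=8,j=5] A[i]=34>B[j]=28 take 28 → j++
[i=8,j=6] A[i]=34<=B[j]=35 take 34 → i++
[i=9,j=6] A[i]=38>B[j]=35 take 35 → j++
[i=9,j=7] A[i]=38<=B[j]=38 take 38 → i++
[i=10,j=7] A done, take B[j]=38 → j++

merged[5] = 11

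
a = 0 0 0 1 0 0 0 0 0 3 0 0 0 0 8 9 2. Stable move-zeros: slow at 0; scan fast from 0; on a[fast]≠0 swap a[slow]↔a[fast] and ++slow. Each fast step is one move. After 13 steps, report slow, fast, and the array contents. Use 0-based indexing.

slow=0 fast=0: a[fast]=0, fast++
slow=0 fast=1: a[fast]=0, fast++
slow=0 fast=2: a[fast]=0, fast++
slow=0 fast=3: a[fast]=1≠0 swap→a[0]=1, slow++,fast++
slow=1 fast=4: a[fast]=0, fast++
slow=1 fast=5: a[fast]=0, fast++
slow=1 fast=6: a[fast]=0, fast++
slow=1 fast=7: a[fast]=0, fast++
slow=1 fast=8: a[fast]=0, fast++
slow=1 fast=9: a[fast]=3≠0 swap→a[1]=3, slow++,fast++
slow=2 fast=10: a[fast]=0, fast++
slow=2 fast=11: a[fast]=0, fast++
slow=2 fast=12: a[fast]=0, fast++

slow=2, fast=13, a=[1, 3, 0, 0, 0, 0, 0, 0, 0, 0, 0, 0, 0, 0, 8, 9, 2]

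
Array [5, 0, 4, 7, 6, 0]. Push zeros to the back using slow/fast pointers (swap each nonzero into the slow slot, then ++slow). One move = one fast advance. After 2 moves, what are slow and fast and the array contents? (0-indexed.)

slow=1, fast=2, a=[5, 0, 4, 7, 6, 0]

slow=0 fast=0: a[fast]=5≠0 swap→a[0]=5, slow++,fast++
slow=1 fast=1: a[fast]=0, fast++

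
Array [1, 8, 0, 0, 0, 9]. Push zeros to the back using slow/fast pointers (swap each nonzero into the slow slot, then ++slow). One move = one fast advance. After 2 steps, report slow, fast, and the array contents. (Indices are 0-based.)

(s=0,f=0) a[fast]=1≠0 swap→a[0]=1 → slow++,fast++
(s=1,f=1) a[fast]=8≠0 swap→a[1]=8 → slow++,fast++

slow=2, fast=2, a=[1, 8, 0, 0, 0, 9]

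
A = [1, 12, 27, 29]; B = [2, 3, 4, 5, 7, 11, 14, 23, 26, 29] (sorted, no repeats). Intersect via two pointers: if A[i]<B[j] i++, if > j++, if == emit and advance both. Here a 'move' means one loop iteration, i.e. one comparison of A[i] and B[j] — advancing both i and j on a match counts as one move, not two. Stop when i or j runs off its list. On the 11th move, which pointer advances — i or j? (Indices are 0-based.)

[i=0,j=0] 1<2 → i++
[i=1,j=0] 12>2 → j++
[i=1,j=1] 12>3 → j++
[i=1,j=2] 12>4 → j++
[i=1,j=3] 12>5 → j++
[i=1,j=4] 12>7 → j++
[i=1,j=5] 12>11 → j++
[i=1,j=6] 12<14 → i++
[i=2,j=6] 27>14 → j++
[i=2,j=7] 27>23 → j++
[i=2,j=8] 27>26 → j++

j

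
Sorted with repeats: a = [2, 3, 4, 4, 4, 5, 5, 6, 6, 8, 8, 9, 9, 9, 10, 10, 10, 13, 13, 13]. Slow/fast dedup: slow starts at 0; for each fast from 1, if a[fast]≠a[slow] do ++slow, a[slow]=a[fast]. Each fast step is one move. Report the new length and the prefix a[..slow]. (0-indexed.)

length 9; prefix = [2, 3, 4, 5, 6, 8, 9, 10, 13]

(s=0,f=1) a[fast]=3≠a[slow]=2 write a[1]=3 → slow++,fast++
(s=1,f=2) a[fast]=4≠a[slow]=3 write a[2]=4 → slow++,fast++
(s=2,f=3) a[fast]=4=a[slow] dup → fast++
(s=2,f=4) a[fast]=4=a[slow] dup → fast++
(s=2,f=5) a[fast]=5≠a[slow]=4 write a[3]=5 → slow++,fast++
(s=3,f=6) a[fast]=5=a[slow] dup → fast++
(s=3,f=7) a[fast]=6≠a[slow]=5 write a[4]=6 → slow++,fast++
(s=4,f=8) a[fast]=6=a[slow] dup → fast++
(s=4,f=9) a[fast]=8≠a[slow]=6 write a[5]=8 → slow++,fast++
(s=5,f=10) a[fast]=8=a[slow] dup → fast++
(s=5,f=11) a[fast]=9≠a[slow]=8 write a[6]=9 → slow++,fast++
(s=6,f=12) a[fast]=9=a[slow] dup → fast++
(s=6,f=13) a[fast]=9=a[slow] dup → fast++
(s=6,f=14) a[fast]=10≠a[slow]=9 write a[7]=10 → slow++,fast++
(s=7,f=15) a[fast]=10=a[slow] dup → fast++
(s=7,f=16) a[fast]=10=a[slow] dup → fast++
(s=7,f=17) a[fast]=13≠a[slow]=10 write a[8]=13 → slow++,fast++
(s=8,f=18) a[fast]=13=a[slow] dup → fast++
(s=8,f=19) a[fast]=13=a[slow] dup → fast++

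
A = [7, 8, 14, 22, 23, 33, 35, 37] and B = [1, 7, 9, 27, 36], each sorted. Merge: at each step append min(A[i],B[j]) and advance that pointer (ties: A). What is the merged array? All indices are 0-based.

[1, 7, 7, 8, 9, 14, 22, 23, 27, 33, 35, 36, 37]

[i=0,j=0] A[i]=7>B[j]=1 take 1 → j++
[i=0,j=1] A[i]=7<=B[j]=7 take 7 → i++
[i=1,j=1] A[i]=8>B[j]=7 take 7 → j++
[i=1,j=2] A[i]=8<=B[j]=9 take 8 → i++
[i=2,j=2] A[i]=14>B[j]=9 take 9 → j++
[i=2,j=3] A[i]=14<=B[j]=27 take 14 → i++
[i=3,j=3] A[i]=22<=B[j]=27 take 22 → i++
[i=4,j=3] A[i]=23<=B[j]=27 take 23 → i++
[i=5,j=3] A[i]=33>B[j]=27 take 27 → j++
[i=5,j=4] A[i]=33<=B[j]=36 take 33 → i++
[i=6,j=4] A[i]=35<=B[j]=36 take 35 → i++
[i=7,j=4] A[i]=37>B[j]=36 take 36 → j++
[i=7,j=5] B done, take A[i]=37 → i++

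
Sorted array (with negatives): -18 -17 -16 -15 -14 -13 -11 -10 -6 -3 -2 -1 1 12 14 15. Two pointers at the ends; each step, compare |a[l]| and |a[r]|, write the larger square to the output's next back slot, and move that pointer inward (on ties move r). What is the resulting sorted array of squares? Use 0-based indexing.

[1, 1, 4, 9, 36, 100, 121, 144, 169, 196, 196, 225, 225, 256, 289, 324]

[0,15] |-18|>|15| out[15]=324 → l++
[1,15] |-17|>|15| out[14]=289 → l++
[2,15] |-16|>|15| out[13]=256 → l++
[3,15] |-15|<=|15| out[12]=225 → r--
[3,14] |-15|>|14| out[11]=225 → l++
[4,14] |-14|<=|14| out[10]=196 → r--
[4,13] |-14|>|12| out[9]=196 → l++
[5,13] |-13|>|12| out[8]=169 → l++
[6,13] |-11|<=|12| out[7]=144 → r--
[6,12] |-11|>|1| out[6]=121 → l++
[7,12] |-10|>|1| out[5]=100 → l++
[8,12] |-6|>|1| out[4]=36 → l++
[9,12] |-3|>|1| out[3]=9 → l++
[10,12] |-2|>|1| out[2]=4 → l++
[11,12] |-1|<=|1| out[1]=1 → r--
[11,11] |-1|<=|-1| out[0]=1 → r--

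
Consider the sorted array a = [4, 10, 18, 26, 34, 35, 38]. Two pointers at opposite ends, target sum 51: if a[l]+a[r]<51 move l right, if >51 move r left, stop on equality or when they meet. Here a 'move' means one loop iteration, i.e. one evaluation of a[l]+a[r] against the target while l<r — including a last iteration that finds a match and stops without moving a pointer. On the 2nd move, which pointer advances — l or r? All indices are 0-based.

[0,6] 4+38=42 <51 → l++
[1,6] 10+38=48 <51 → l++

l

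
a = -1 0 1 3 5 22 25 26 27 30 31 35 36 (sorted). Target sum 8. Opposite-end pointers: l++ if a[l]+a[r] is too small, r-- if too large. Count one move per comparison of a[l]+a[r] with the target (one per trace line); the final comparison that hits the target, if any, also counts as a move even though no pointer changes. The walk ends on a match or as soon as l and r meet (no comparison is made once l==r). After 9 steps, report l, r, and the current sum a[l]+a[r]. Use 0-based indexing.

l=1, r=4, sum=5

l=0 r=12: -1+36=35 >8, r--
l=0 r=11: -1+35=34 >8, r--
l=0 r=10: -1+31=30 >8, r--
l=0 r=9: -1+30=29 >8, r--
l=0 r=8: -1+27=26 >8, r--
l=0 r=7: -1+26=25 >8, r--
l=0 r=6: -1+25=24 >8, r--
l=0 r=5: -1+22=21 >8, r--
l=0 r=4: -1+5=4 <8, l++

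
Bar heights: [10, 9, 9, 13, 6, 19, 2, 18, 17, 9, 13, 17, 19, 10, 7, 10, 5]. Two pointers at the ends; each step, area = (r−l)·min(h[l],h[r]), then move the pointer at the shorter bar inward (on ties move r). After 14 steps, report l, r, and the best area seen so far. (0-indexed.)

[0,16] min(10,5)*16=80 best=80 * → r--
[0,15] min(10,10)*15=150 best=150 * → r--
[0,14] min(10,7)*14=98 best=150 → r--
[0,13] min(10,10)*13=130 best=150 → r--
[0,12] min(10,19)*12=120 best=150 → l++
[1,12] min(9,19)*11=99 best=150 → l++
[2,12] min(9,19)*10=90 best=150 → l++
[3,12] min(13,19)*9=117 best=150 → l++
[4,12] min(6,19)*8=48 best=150 → l++
[5,12] min(19,19)*7=133 best=150 → r--
[5,11] min(19,17)*6=102 best=150 → r--
[5,10] min(19,13)*5=65 best=150 → r--
[5,9] min(19,9)*4=36 best=150 → r--
[5,8] min(19,17)*3=51 best=150 → r--

l=5, r=7, best area=150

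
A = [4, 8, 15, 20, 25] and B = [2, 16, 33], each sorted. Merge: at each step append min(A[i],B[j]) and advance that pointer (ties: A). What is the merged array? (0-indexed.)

[i=0,j=0] A[i]=4>B[j]=2 take 2 → j++
[i=0,j=1] A[i]=4<=B[j]=16 take 4 → i++
[i=1,j=1] A[i]=8<=B[j]=16 take 8 → i++
[i=2,j=1] A[i]=15<=B[j]=16 take 15 → i++
[i=3,j=1] A[i]=20>B[j]=16 take 16 → j++
[i=3,j=2] A[i]=20<=B[j]=33 take 20 → i++
[i=4,j=2] A[i]=25<=B[j]=33 take 25 → i++
[i=5,j=2] A done, take B[j]=33 → j++

[2, 4, 8, 15, 16, 20, 25, 33]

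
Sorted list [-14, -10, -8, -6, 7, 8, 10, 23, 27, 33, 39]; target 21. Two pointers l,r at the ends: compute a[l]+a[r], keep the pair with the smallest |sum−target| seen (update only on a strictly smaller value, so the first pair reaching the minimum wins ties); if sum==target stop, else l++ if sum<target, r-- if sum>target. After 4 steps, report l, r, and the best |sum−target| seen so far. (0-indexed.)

l=2, r=8, best |Δ|=2

l=0 r=10: -14+39=25 d=4 *, r--
l=0 r=9: -14+33=19 d=2 *, l++
l=1 r=9: -10+33=23 d=2, r--
l=1 r=8: -10+27=17 d=4, l++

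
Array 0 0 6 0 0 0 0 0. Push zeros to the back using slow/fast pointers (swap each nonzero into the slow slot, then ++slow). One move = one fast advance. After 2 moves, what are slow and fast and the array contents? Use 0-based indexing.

slow=0, fast=2, a=[0, 0, 6, 0, 0, 0, 0, 0]

slow=0 fast=0: a[fast]=0, fast++
slow=0 fast=1: a[fast]=0, fast++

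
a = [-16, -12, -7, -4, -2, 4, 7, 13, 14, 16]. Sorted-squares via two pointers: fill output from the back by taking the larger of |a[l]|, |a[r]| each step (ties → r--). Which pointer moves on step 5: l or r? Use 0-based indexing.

l

l=0 r=9: |-16|<=|16| out[9]=256, r--
l=0 r=8: |-16|>|14| out[8]=256, l++
l=1 r=8: |-12|<=|14| out[7]=196, r--
l=1 r=7: |-12|<=|13| out[6]=169, r--
l=1 r=6: |-12|>|7| out[5]=144, l++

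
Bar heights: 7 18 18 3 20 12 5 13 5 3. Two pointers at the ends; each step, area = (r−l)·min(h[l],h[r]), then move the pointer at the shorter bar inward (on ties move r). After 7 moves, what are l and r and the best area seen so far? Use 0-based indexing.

l=2, r=4, best area=78

[0,9] min(7,3)*9=27 best=27 * → r--
[0,8] min(7,5)*8=40 best=40 * → r--
[0,7] min(7,13)*7=49 best=49 * → l++
[1,7] min(18,13)*6=78 best=78 * → r--
[1,6] min(18,5)*5=25 best=78 → r--
[1,5] min(18,12)*4=48 best=78 → r--
[1,4] min(18,20)*3=54 best=78 → l++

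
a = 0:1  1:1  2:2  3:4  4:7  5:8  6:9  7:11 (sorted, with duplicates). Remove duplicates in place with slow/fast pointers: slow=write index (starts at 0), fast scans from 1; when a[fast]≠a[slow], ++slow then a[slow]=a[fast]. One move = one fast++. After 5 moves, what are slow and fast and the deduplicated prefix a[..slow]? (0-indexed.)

slow=4, fast=6, prefix=[1, 2, 4, 7, 8]

(s=0,f=1) a[fast]=1=a[slow] dup → fast++
(s=0,f=2) a[fast]=2≠a[slow]=1 write a[1]=2 → slow++,fast++
(s=1,f=3) a[fast]=4≠a[slow]=2 write a[2]=4 → slow++,fast++
(s=2,f=4) a[fast]=7≠a[slow]=4 write a[3]=7 → slow++,fast++
(s=3,f=5) a[fast]=8≠a[slow]=7 write a[4]=8 → slow++,fast++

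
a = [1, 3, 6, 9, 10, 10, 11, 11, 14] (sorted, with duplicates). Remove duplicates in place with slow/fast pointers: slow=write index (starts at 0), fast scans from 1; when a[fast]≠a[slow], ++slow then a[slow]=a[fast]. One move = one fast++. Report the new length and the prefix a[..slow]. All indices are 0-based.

length 7; prefix = [1, 3, 6, 9, 10, 11, 14]

slow=0 fast=1: a[fast]=3≠a[slow]=1 write a[1]=3, slow++,fast++
slow=1 fast=2: a[fast]=6≠a[slow]=3 write a[2]=6, slow++,fast++
slow=2 fast=3: a[fast]=9≠a[slow]=6 write a[3]=9, slow++,fast++
slow=3 fast=4: a[fast]=10≠a[slow]=9 write a[4]=10, slow++,fast++
slow=4 fast=5: a[fast]=10=a[slow] dup, fast++
slow=4 fast=6: a[fast]=11≠a[slow]=10 write a[5]=11, slow++,fast++
slow=5 fast=7: a[fast]=11=a[slow] dup, fast++
slow=5 fast=8: a[fast]=14≠a[slow]=11 write a[6]=14, slow++,fast++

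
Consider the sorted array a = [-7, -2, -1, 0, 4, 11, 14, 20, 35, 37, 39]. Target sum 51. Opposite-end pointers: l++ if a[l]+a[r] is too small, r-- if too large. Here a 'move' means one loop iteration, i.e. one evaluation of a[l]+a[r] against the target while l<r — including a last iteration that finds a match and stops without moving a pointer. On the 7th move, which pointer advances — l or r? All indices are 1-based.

r

l=1 r=11: -7+39=32 <51, l++
l=2 r=11: -2+39=37 <51, l++
l=3 r=11: -1+39=38 <51, l++
l=4 r=11: 0+39=39 <51, l++
l=5 r=11: 4+39=43 <51, l++
l=6 r=11: 11+39=50 <51, l++
l=7 r=11: 14+39=53 >51, r--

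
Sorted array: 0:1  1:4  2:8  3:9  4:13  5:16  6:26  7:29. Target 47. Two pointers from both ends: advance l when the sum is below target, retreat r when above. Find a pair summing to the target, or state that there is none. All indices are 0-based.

l=0 r=7: 1+29=30 <47, l++
l=1 r=7: 4+29=33 <47, l++
l=2 r=7: 8+29=37 <47, l++
l=3 r=7: 9+29=38 <47, l++
l=4 r=7: 13+29=42 <47, l++
l=5 r=7: 16+29=45 <47, l++
l=6 r=7: 26+29=55 >47, r--

no pair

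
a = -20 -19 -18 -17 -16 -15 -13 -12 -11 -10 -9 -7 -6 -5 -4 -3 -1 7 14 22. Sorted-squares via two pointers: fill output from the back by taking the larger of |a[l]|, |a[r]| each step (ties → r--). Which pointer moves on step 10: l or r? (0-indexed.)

l=0 r=19: |-20|<=|22| out[19]=484, r--
l=0 r=18: |-20|>|14| out[18]=400, l++
l=1 r=18: |-19|>|14| out[17]=361, l++
l=2 r=18: |-18|>|14| out[16]=324, l++
l=3 r=18: |-17|>|14| out[15]=289, l++
l=4 r=18: |-16|>|14| out[14]=256, l++
l=5 r=18: |-15|>|14| out[13]=225, l++
l=6 r=18: |-13|<=|14| out[12]=196, r--
l=6 r=17: |-13|>|7| out[11]=169, l++
l=7 r=17: |-12|>|7| out[10]=144, l++

l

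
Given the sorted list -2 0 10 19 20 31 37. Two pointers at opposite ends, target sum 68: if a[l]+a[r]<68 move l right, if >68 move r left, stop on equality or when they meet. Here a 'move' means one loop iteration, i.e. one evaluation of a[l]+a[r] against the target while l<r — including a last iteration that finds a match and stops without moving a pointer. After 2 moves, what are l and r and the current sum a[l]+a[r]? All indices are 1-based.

[1,7] -2+37=35 <68 → l++
[2,7] 0+37=37 <68 → l++

l=3, r=7, sum=47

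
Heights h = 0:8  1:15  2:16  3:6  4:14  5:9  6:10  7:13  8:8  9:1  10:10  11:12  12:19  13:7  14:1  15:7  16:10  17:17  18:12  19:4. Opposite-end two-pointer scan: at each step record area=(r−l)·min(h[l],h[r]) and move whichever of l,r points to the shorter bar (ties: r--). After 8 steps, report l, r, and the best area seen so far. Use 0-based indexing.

l=6, r=17, best area=240

[0,19] min(8,4)*19=76 best=76 * → r--
[0,18] min(8,12)*18=144 best=144 * → l++
[1,18] min(15,12)*17=204 best=204 * → r--
[1,17] min(15,17)*16=240 best=240 * → l++
[2,17] min(16,17)*15=240 best=240 → l++
[3,17] min(6,17)*14=84 best=240 → l++
[4,17] min(14,17)*13=182 best=240 → l++
[5,17] min(9,17)*12=108 best=240 → l++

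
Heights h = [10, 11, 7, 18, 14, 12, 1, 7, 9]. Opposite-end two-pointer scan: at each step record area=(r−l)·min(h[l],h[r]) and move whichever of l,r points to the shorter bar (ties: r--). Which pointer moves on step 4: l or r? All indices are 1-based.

l

[1,9] min(10,9)*8=72 best=72 * → r--
[1,8] min(10,7)*7=49 best=72 → r--
[1,7] min(10,1)*6=6 best=72 → r--
[1,6] min(10,12)*5=50 best=72 → l++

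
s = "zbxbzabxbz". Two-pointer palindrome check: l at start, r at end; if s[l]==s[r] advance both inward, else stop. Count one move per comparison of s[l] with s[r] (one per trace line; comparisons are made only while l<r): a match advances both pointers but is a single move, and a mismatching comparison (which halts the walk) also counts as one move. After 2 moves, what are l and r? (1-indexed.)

l=3, r=8

[1,10] 'z'=='z' → l++,r--
[2,9] 'b'=='b' → l++,r--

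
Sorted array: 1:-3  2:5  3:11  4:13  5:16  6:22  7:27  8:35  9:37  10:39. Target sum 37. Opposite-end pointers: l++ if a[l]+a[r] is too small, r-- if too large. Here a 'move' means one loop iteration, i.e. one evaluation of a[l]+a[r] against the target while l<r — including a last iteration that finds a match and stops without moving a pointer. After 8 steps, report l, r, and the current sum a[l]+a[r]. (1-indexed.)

l=1 r=10: -3+39=36 <37, l++
l=2 r=10: 5+39=44 >37, r--
l=2 r=9: 5+37=42 >37, r--
l=2 r=8: 5+35=40 >37, r--
l=2 r=7: 5+27=32 <37, l++
l=3 r=7: 11+27=38 >37, r--
l=3 r=6: 11+22=33 <37, l++
l=4 r=6: 13+22=35 <37, l++

l=5, r=6, sum=38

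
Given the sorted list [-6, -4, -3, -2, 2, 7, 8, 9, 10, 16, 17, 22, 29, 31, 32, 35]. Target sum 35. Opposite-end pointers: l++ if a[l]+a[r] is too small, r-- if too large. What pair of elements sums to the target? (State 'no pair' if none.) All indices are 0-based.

no pair

[0,15] -6+35=29 <35 → l++
[1,15] -4+35=31 <35 → l++
[2,15] -3+35=32 <35 → l++
[3,15] -2+35=33 <35 → l++
[4,15] 2+35=37 >35 → r--
[4,14] 2+32=34 <35 → l++
[5,14] 7+32=39 >35 → r--
[5,13] 7+31=38 >35 → r--
[5,12] 7+29=36 >35 → r--
[5,11] 7+22=29 <35 → l++
[6,11] 8+22=30 <35 → l++
[7,11] 9+22=31 <35 → l++
[8,11] 10+22=32 <35 → l++
[9,11] 16+22=38 >35 → r--
[9,10] 16+17=33 <35 → l++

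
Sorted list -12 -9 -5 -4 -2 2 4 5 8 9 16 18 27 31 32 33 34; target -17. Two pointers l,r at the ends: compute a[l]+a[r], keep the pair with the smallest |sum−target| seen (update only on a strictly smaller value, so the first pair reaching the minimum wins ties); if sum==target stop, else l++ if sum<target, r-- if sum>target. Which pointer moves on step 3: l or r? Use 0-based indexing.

l=0 r=16: -12+34=22 d=39 *, r--
l=0 r=15: -12+33=21 d=38 *, r--
l=0 r=14: -12+32=20 d=37 *, r--

r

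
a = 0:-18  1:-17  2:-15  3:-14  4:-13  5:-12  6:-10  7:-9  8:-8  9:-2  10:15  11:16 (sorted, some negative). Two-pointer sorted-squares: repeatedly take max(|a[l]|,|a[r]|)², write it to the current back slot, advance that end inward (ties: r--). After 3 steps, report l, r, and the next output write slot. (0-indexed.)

l=0 r=11: |-18|>|16| out[11]=324, l++
l=1 r=11: |-17|>|16| out[10]=289, l++
l=2 r=11: |-15|<=|16| out[9]=256, r--

l=2, r=10, next write slot=8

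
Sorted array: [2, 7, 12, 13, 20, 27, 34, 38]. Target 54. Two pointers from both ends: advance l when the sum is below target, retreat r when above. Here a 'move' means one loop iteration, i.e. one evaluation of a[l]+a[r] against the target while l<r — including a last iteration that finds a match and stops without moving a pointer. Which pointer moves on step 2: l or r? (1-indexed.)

l

l=1 r=8: 2+38=40 <54, l++
l=2 r=8: 7+38=45 <54, l++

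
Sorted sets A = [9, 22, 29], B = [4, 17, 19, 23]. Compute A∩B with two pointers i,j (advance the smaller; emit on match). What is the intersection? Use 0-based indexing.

i=0 j=0: 9>4, j++
i=0 j=1: 9<17, i++
i=1 j=1: 22>17, j++
i=1 j=2: 22>19, j++
i=1 j=3: 22<23, i++
i=2 j=3: 29>23, j++

intersection = []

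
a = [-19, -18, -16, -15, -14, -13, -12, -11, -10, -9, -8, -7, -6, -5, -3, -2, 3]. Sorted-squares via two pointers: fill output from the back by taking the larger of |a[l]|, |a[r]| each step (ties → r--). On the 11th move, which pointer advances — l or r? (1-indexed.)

l

[1,17] |-19|>|3| out[17]=361 → l++
[2,17] |-18|>|3| out[16]=324 → l++
[3,17] |-16|>|3| out[15]=256 → l++
[4,17] |-15|>|3| out[14]=225 → l++
[5,17] |-14|>|3| out[13]=196 → l++
[6,17] |-13|>|3| out[12]=169 → l++
[7,17] |-12|>|3| out[11]=144 → l++
[8,17] |-11|>|3| out[10]=121 → l++
[9,17] |-10|>|3| out[9]=100 → l++
[10,17] |-9|>|3| out[8]=81 → l++
[11,17] |-8|>|3| out[7]=64 → l++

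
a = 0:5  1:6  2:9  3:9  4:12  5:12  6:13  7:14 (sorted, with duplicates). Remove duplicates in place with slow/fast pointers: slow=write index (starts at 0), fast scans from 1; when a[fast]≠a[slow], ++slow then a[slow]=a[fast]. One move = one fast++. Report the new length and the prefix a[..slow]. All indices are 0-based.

length 6; prefix = [5, 6, 9, 12, 13, 14]

(s=0,f=1) a[fast]=6≠a[slow]=5 write a[1]=6 → slow++,fast++
(s=1,f=2) a[fast]=9≠a[slow]=6 write a[2]=9 → slow++,fast++
(s=2,f=3) a[fast]=9=a[slow] dup → fast++
(s=2,f=4) a[fast]=12≠a[slow]=9 write a[3]=12 → slow++,fast++
(s=3,f=5) a[fast]=12=a[slow] dup → fast++
(s=3,f=6) a[fast]=13≠a[slow]=12 write a[4]=13 → slow++,fast++
(s=4,f=7) a[fast]=14≠a[slow]=13 write a[5]=14 → slow++,fast++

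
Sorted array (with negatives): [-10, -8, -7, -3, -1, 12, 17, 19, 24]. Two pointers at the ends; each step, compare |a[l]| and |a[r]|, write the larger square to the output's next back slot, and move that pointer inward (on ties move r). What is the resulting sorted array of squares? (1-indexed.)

[1, 9, 49, 64, 100, 144, 289, 361, 576]

l=1 r=9: |-10|<=|24| out[9]=576, r--
l=1 r=8: |-10|<=|19| out[8]=361, r--
l=1 r=7: |-10|<=|17| out[7]=289, r--
l=1 r=6: |-10|<=|12| out[6]=144, r--
l=1 r=5: |-10|>|-1| out[5]=100, l++
l=2 r=5: |-8|>|-1| out[4]=64, l++
l=3 r=5: |-7|>|-1| out[3]=49, l++
l=4 r=5: |-3|>|-1| out[2]=9, l++
l=5 r=5: |-1|<=|-1| out[1]=1, r--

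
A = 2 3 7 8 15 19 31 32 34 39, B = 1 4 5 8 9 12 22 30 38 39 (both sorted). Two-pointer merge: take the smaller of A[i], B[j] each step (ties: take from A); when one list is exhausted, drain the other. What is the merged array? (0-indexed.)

[i=0,j=0] A[i]=2>B[j]=1 take 1 → j++
[i=0,j=1] A[i]=2<=B[j]=4 take 2 → i++
[i=1,j=1] A[i]=3<=B[j]=4 take 3 → i++
[i=2,j=1] A[i]=7>B[j]=4 take 4 → j++
[i=2,j=2] A[i]=7>B[j]=5 take 5 → j++
[i=2,j=3] A[i]=7<=B[j]=8 take 7 → i++
[i=3,j=3] A[i]=8<=B[j]=8 take 8 → i++
[i=4,j=3] A[i]=15>B[j]=8 take 8 → j++
[i=4,j=4] A[i]=15>B[j]=9 take 9 → j++
[i=4,j=5] A[i]=15>B[j]=12 take 12 → j++
[i=4,j=6] A[i]=15<=B[j]=22 take 15 → i++
[i=5,j=6] A[i]=19<=B[j]=22 take 19 → i++
[i=6,j=6] A[i]=31>B[j]=22 take 22 → j++
[i=6,j=7] A[i]=31>B[j]=30 take 30 → j++
[i=6,j=8] A[i]=31<=B[j]=38 take 31 → i++
[i=7,j=8] A[i]=32<=B[j]=38 take 32 → i++
[i=8,j=8] A[i]=34<=B[j]=38 take 34 → i++
[i=9,j=8] A[i]=39>B[j]=38 take 38 → j++
[i=9,j=9] A[i]=39<=B[j]=39 take 39 → i++
[i=10,j=9] A done, take B[j]=39 → j++

[1, 2, 3, 4, 5, 7, 8, 8, 9, 12, 15, 19, 22, 30, 31, 32, 34, 38, 39, 39]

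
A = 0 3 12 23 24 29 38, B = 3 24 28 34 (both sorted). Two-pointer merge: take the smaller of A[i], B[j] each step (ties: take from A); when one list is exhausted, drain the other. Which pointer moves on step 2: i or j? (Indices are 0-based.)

[i=0,j=0] A[i]=0<=B[j]=3 take 0 → i++
[i=1,j=0] A[i]=3<=B[j]=3 take 3 → i++

i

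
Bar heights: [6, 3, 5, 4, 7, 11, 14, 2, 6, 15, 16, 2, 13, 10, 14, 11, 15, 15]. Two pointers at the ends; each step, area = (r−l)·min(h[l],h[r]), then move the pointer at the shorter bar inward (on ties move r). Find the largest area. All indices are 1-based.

l=1 r=18: min(6,15)*17=102 best=102 *, l++
l=2 r=18: min(3,15)*16=48 best=102, l++
l=3 r=18: min(5,15)*15=75 best=102, l++
l=4 r=18: min(4,15)*14=56 best=102, l++
l=5 r=18: min(7,15)*13=91 best=102, l++
l=6 r=18: min(11,15)*12=132 best=132 *, l++
l=7 r=18: min(14,15)*11=154 best=154 *, l++
l=8 r=18: min(2,15)*10=20 best=154, l++
l=9 r=18: min(6,15)*9=54 best=154, l++
l=10 r=18: min(15,15)*8=120 best=154, r--
l=10 r=17: min(15,15)*7=105 best=154, r--
l=10 r=16: min(15,11)*6=66 best=154, r--
l=10 r=15: min(15,14)*5=70 best=154, r--
l=10 r=14: min(15,10)*4=40 best=154, r--
l=10 r=13: min(15,13)*3=39 best=154, r--
l=10 r=12: min(15,2)*2=4 best=154, r--
l=10 r=11: min(15,16)*1=15 best=154, l++

max area = 154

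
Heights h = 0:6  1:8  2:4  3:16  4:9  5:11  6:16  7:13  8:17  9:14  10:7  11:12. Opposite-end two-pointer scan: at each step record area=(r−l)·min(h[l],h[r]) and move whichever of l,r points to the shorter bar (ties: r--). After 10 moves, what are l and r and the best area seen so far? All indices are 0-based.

[0,11] min(6,12)*11=66 best=66 * → l++
[1,11] min(8,12)*10=80 best=80 * → l++
[2,11] min(4,12)*9=36 best=80 → l++
[3,11] min(16,12)*8=96 best=96 * → r--
[3,10] min(16,7)*7=49 best=96 → r--
[3,9] min(16,14)*6=84 best=96 → r--
[3,8] min(16,17)*5=80 best=96 → l++
[4,8] min(9,17)*4=36 best=96 → l++
[5,8] min(11,17)*3=33 best=96 → l++
[6,8] min(16,17)*2=32 best=96 → l++

l=7, r=8, best area=96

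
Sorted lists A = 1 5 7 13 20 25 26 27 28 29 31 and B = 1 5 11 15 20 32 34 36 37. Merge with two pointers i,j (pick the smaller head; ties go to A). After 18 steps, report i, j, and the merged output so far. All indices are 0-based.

[i=0,j=0] A[i]=1<=B[j]=1 take 1 → i++
[i=1,j=0] A[i]=5>B[j]=1 take 1 → j++
[i=1,j=1] A[i]=5<=B[j]=5 take 5 → i++
[i=2,j=1] A[i]=7>B[j]=5 take 5 → j++
[i=2,j=2] A[i]=7<=B[j]=11 take 7 → i++
[i=3,j=2] A[i]=13>B[j]=11 take 11 → j++
[i=3,j=3] A[i]=13<=B[j]=15 take 13 → i++
[i=4,j=3] A[i]=20>B[j]=15 take 15 → j++
[i=4,j=4] A[i]=20<=B[j]=20 take 20 → i++
[i=5,j=4] A[i]=25>B[j]=20 take 20 → j++
[i=5,j=5] A[i]=25<=B[j]=32 take 25 → i++
[i=6,j=5] A[i]=26<=B[j]=32 take 26 → i++
[i=7,j=5] A[i]=27<=B[j]=32 take 27 → i++
[i=8,j=5] A[i]=28<=B[j]=32 take 28 → i++
[i=9,j=5] A[i]=29<=B[j]=32 take 29 → i++
[i=10,j=5] A[i]=31<=B[j]=32 take 31 → i++
[i=11,j=5] A done, take B[j]=32 → j++
[i=11,j=6] A done, take B[j]=34 → j++

i=11, j=7, merged so far=[1, 1, 5, 5, 7, 11, 13, 15, 20, 20, 25, 26, 27, 28, 29, 31, 32, 34]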